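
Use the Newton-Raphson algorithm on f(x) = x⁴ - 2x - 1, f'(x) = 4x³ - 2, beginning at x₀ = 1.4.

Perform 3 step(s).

f(x) = x⁴ - 2x - 1
f'(x) = 4x³ - 2
x₀ = 1.4

Newton-Raphson formula: x_{n+1} = x_n - f(x_n)/f'(x_n)

Iteration 1:
  f(1.400000) = 0.041600
  f'(1.400000) = 8.976000
  x_1 = 1.400000 - 0.041600/8.976000 = 1.395365
Iteration 2:
  f(1.395365) = 0.000252
  f'(1.395365) = 8.867355
  x_2 = 1.395365 - 0.000252/8.867355 = 1.395337
Iteration 3:
  f(1.395337) = 0.000000
  f'(1.395337) = 8.866691
  x_3 = 1.395337 - 0.000000/8.866691 = 1.395337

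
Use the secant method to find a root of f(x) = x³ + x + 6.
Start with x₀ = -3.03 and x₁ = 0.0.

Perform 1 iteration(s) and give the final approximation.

f(x) = x³ + x + 6
x₀ = -3.03, x₁ = 0.0

Secant formula: x_{n+1} = x_n - f(x_n)(x_n - x_{n-1})/(f(x_n) - f(x_{n-1}))

Iteration 1:
  f(-3.030000) = -24.848127
  f(0.000000) = 6.000000
  x_2 = 0.000000 - 6.000000×(0.000000 - (-3.030000))/(6.000000 - (-24.848127))
       = -0.589339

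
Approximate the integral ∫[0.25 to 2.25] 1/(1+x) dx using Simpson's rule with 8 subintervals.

f(x) = 1/(1+x)
a = 0.25, b = 2.25, n = 8
h = (b - a)/n = 0.250000

Simpson's rule: (h/3)[f(x₀) + 4f(x₁) + 2f(x₂) + ... + f(xₙ)]

x_0 = 0.2500, f(x_0) = 0.800000, coefficient = 1
x_1 = 0.5000, f(x_1) = 0.666667, coefficient = 4
x_2 = 0.7500, f(x_2) = 0.571429, coefficient = 2
x_3 = 1.0000, f(x_3) = 0.500000, coefficient = 4
x_4 = 1.2500, f(x_4) = 0.444444, coefficient = 2
x_5 = 1.5000, f(x_5) = 0.400000, coefficient = 4
x_6 = 1.7500, f(x_6) = 0.363636, coefficient = 2
x_7 = 2.0000, f(x_7) = 0.333333, coefficient = 4
x_8 = 2.2500, f(x_8) = 0.307692, coefficient = 1

I ≈ (0.250000/3) × 11.466711 = 0.955559
Exact value: 0.955511
Error: 0.000048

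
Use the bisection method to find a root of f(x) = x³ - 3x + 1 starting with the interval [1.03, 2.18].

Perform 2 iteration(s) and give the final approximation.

f(x) = x³ - 3x + 1
Initial interval: [1.03, 2.18]

Iteration 1:
  c_1 = (1.030000 + 2.180000)/2 = 1.605000
  f(c_1) = f(1.605000) = 0.319520
  f(a) × f(c) < 0, new interval: [1.030000, 1.605000]
Iteration 2:
  c_2 = (1.030000 + 1.605000)/2 = 1.317500
  f(c_2) = f(1.317500) = -0.665575
  f(a) × f(c) ≥ 0, new interval: [1.317500, 1.605000]

After 2 iteration(s), the approximation is c_2 = 1.317500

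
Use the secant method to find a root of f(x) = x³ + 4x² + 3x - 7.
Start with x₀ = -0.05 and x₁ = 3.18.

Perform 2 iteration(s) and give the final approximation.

f(x) = x³ + 4x² + 3x - 7
x₀ = -0.05, x₁ = 3.18

Secant formula: x_{n+1} = x_n - f(x_n)(x_n - x_{n-1})/(f(x_n) - f(x_{n-1}))

Iteration 1:
  f(-0.050000) = -7.140125
  f(3.180000) = 75.147032
  x_2 = 3.180000 - 75.147032×(3.180000 - (-0.050000))/(75.147032 - (-7.140125))
       = 0.230270
Iteration 2:
  f(3.180000) = 75.147032
  f(0.230270) = -6.084884
  x_3 = 0.230270 - (-6.084884)×(0.230270 - 3.180000)/(-6.084884 - 75.147032)
       = 0.451227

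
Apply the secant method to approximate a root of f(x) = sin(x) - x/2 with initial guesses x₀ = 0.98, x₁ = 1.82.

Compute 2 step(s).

f(x) = sin(x) - x/2
x₀ = 0.98, x₁ = 1.82

Secant formula: x_{n+1} = x_n - f(x_n)(x_n - x_{n-1})/(f(x_n) - f(x_{n-1}))

Iteration 1:
  f(0.980000) = 0.340497
  f(1.820000) = 0.059109
  x_2 = 1.820000 - 0.059109×(1.820000 - 0.980000)/(0.059109 - 0.340497)
       = 1.996453
Iteration 2:
  f(1.820000) = 0.059109
  f(1.996453) = -0.087458
  x_3 = 1.996453 - (-0.087458)×(1.996453 - 1.820000)/(-0.087458 - 0.059109)
       = 1.891161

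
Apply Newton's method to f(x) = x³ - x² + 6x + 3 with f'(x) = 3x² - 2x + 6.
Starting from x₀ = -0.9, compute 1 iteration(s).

f(x) = x³ - x² + 6x + 3
f'(x) = 3x² - 2x + 6
x₀ = -0.9

Newton-Raphson formula: x_{n+1} = x_n - f(x_n)/f'(x_n)

Iteration 1:
  f(-0.900000) = -3.939000
  f'(-0.900000) = 10.230000
  x_1 = -0.900000 - (-3.939000)/10.230000 = -0.514956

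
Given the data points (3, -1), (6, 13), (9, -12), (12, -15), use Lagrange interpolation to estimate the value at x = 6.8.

Lagrange interpolation formula:
P(x) = Σ yᵢ × Lᵢ(x)
where Lᵢ(x) = Π_{j≠i} (x - xⱼ)/(xᵢ - xⱼ)

L_0(6.8) = (6.8 - 6)/(3 - 6) × (6.8 - 9)/(3 - 9) × (6.8 - 12)/(3 - 12) = -0.056494
L_1(6.8) = (6.8 - 3)/(6 - 3) × (6.8 - 9)/(6 - 9) × (6.8 - 12)/(6 - 12) = 0.805037
L_2(6.8) = (6.8 - 3)/(9 - 3) × (6.8 - 6)/(9 - 6) × (6.8 - 12)/(9 - 12) = 0.292741
L_3(6.8) = (6.8 - 3)/(12 - 3) × (6.8 - 6)/(12 - 6) × (6.8 - 9)/(12 - 9) = -0.041284

P(6.8) = (-1)×L_0(6.8) + 13×L_1(6.8) + (-12)×L_2(6.8) + (-15)×L_3(6.8)
P(6.8) = 7.628346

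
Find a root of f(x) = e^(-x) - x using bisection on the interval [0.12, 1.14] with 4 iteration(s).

f(x) = e^(-x) - x
Initial interval: [0.12, 1.14]

Iteration 1:
  c_1 = (0.120000 + 1.140000)/2 = 0.630000
  f(c_1) = f(0.630000) = -0.097408
  f(a) × f(c) < 0, new interval: [0.120000, 0.630000]
Iteration 2:
  c_2 = (0.120000 + 0.630000)/2 = 0.375000
  f(c_2) = f(0.375000) = 0.312289
  f(a) × f(c) ≥ 0, new interval: [0.375000, 0.630000]
Iteration 3:
  c_3 = (0.375000 + 0.630000)/2 = 0.502500
  f(c_3) = f(0.502500) = 0.102516
  f(a) × f(c) ≥ 0, new interval: [0.502500, 0.630000]
Iteration 4:
  c_4 = (0.502500 + 0.630000)/2 = 0.566250
  f(c_4) = f(0.566250) = 0.001400
  f(a) × f(c) ≥ 0, new interval: [0.566250, 0.630000]

After 4 iteration(s), the approximation is c_4 = 0.566250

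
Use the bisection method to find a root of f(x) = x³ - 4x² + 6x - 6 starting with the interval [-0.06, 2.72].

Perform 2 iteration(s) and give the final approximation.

f(x) = x³ - 4x² + 6x - 6
Initial interval: [-0.06, 2.72]

Iteration 1:
  c_1 = (-0.060000 + 2.720000)/2 = 1.330000
  f(c_1) = f(1.330000) = -2.742963
  f(a) × f(c) ≥ 0, new interval: [1.330000, 2.720000]
Iteration 2:
  c_2 = (1.330000 + 2.720000)/2 = 2.025000
  f(c_2) = f(2.025000) = -1.948734
  f(a) × f(c) ≥ 0, new interval: [2.025000, 2.720000]

After 2 iteration(s), the approximation is c_2 = 2.025000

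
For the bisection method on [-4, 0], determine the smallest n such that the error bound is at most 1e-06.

We need (b-a)/2^n ≤ 1e-06
(0 - (-4))/2^n ≤ 1e-06
4/2^n ≤ 1e-06
2^n ≥ 4000000
n ≥ log₂(4000000) = 21.93
n ≥ 22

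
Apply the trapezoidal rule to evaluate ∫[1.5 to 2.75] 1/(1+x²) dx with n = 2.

f(x) = 1/(1+x²)
a = 1.5, b = 2.75, n = 2
h = (b - a)/n = 0.625000

Trapezoidal rule: (h/2)[f(x₀) + 2f(x₁) + 2f(x₂) + ... + f(xₙ)]

x_0 = 1.5000, f(x_0) = 0.307692, coefficient = 1
x_1 = 2.1250, f(x_1) = 0.181303, coefficient = 2
x_2 = 2.7500, f(x_2) = 0.116788, coefficient = 1

I ≈ (0.625000/2) × 0.787087 = 0.245965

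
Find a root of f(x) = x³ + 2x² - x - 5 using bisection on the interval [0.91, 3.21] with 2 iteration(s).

f(x) = x³ + 2x² - x - 5
Initial interval: [0.91, 3.21]

Iteration 1:
  c_1 = (0.910000 + 3.210000)/2 = 2.060000
  f(c_1) = f(2.060000) = 10.169016
  f(a) × f(c) < 0, new interval: [0.910000, 2.060000]
Iteration 2:
  c_2 = (0.910000 + 2.060000)/2 = 1.485000
  f(c_2) = f(1.485000) = 1.200209
  f(a) × f(c) < 0, new interval: [0.910000, 1.485000]

After 2 iteration(s), the approximation is c_2 = 1.485000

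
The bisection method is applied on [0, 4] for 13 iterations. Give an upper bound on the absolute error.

Bisection error bound: |error| ≤ (b-a)/2^n
|error| ≤ (4 - 0)/2^13 = 4/2^13
|error| ≤ 0.0004882812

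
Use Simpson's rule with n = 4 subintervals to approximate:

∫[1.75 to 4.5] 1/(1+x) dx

f(x) = 1/(1+x)
a = 1.75, b = 4.5, n = 4
h = (b - a)/n = 0.687500

Simpson's rule: (h/3)[f(x₀) + 4f(x₁) + 2f(x₂) + ... + f(xₙ)]

x_0 = 1.7500, f(x_0) = 0.363636, coefficient = 1
x_1 = 2.4375, f(x_1) = 0.290909, coefficient = 4
x_2 = 3.1250, f(x_2) = 0.242424, coefficient = 2
x_3 = 3.8125, f(x_3) = 0.207792, coefficient = 4
x_4 = 4.5000, f(x_4) = 0.181818, coefficient = 1

I ≈ (0.687500/3) × 3.025108 = 0.693254
Exact value: 0.693147
Error: 0.000107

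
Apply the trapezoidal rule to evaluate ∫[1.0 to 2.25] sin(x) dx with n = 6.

f(x) = sin(x)
a = 1.0, b = 2.25, n = 6
h = (b - a)/n = 0.208333

Trapezoidal rule: (h/2)[f(x₀) + 2f(x₁) + 2f(x₂) + ... + f(xₙ)]

x_0 = 1.0000, f(x_0) = 0.841471, coefficient = 1
x_1 = 1.2083, f(x_1) = 0.935026, coefficient = 2
x_2 = 1.4167, f(x_2) = 0.988146, coefficient = 2
x_3 = 1.6250, f(x_3) = 0.998531, coefficient = 2
x_4 = 1.8333, f(x_4) = 0.965735, coefficient = 2
x_5 = 2.0417, f(x_5) = 0.891174, coefficient = 2
x_6 = 2.2500, f(x_6) = 0.778073, coefficient = 1

I ≈ (0.208333/2) × 11.176767 = 1.164247
Exact value: 1.168476
Error: 0.004229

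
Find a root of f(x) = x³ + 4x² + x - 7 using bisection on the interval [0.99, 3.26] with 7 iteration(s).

f(x) = x³ + 4x² + x - 7
Initial interval: [0.99, 3.26]

Iteration 1:
  c_1 = (0.990000 + 3.260000)/2 = 2.125000
  f(c_1) = f(2.125000) = 22.783203
  f(a) × f(c) < 0, new interval: [0.990000, 2.125000]
Iteration 2:
  c_2 = (0.990000 + 2.125000)/2 = 1.557500
  f(c_2) = f(1.557500) = 8.038918
  f(a) × f(c) < 0, new interval: [0.990000, 1.557500]
Iteration 3:
  c_3 = (0.990000 + 1.557500)/2 = 1.273750
  f(c_3) = f(1.273750) = 2.830088
  f(a) × f(c) < 0, new interval: [0.990000, 1.273750]
Iteration 4:
  c_4 = (0.990000 + 1.273750)/2 = 1.131875
  f(c_4) = f(1.131875) = 0.706531
  f(a) × f(c) < 0, new interval: [0.990000, 1.131875]
Iteration 5:
  c_5 = (0.990000 + 1.131875)/2 = 1.060938
  f(c_5) = f(1.060938) = -0.242530
  f(a) × f(c) ≥ 0, new interval: [1.060938, 1.131875]
Iteration 6:
  c_6 = (1.060938 + 1.131875)/2 = 1.096406
  f(c_6) = f(1.096406) = 0.222830
  f(a) × f(c) < 0, new interval: [1.060938, 1.096406]
Iteration 7:
  c_7 = (1.060938 + 1.096406)/2 = 1.078672
  f(c_7) = f(1.078672) = -0.012126
  f(a) × f(c) ≥ 0, new interval: [1.078672, 1.096406]

After 7 iteration(s), the approximation is c_7 = 1.078672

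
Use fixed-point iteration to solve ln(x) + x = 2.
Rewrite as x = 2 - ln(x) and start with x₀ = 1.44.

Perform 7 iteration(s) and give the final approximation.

Equation: ln(x) + x = 2
Fixed-point form: x = 2 - ln(x)
x₀ = 1.44

x_1 = g(1.440000) = 1.635357
x_2 = g(1.635357) = 1.508139
x_3 = g(1.508139) = 1.589124
x_4 = g(1.589124) = 1.536817
x_5 = g(1.536817) = 1.570286
x_6 = g(1.570286) = 1.548742
x_7 = g(1.548742) = 1.562557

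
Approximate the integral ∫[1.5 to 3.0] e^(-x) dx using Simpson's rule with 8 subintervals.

f(x) = e^(-x)
a = 1.5, b = 3.0, n = 8
h = (b - a)/n = 0.187500

Simpson's rule: (h/3)[f(x₀) + 4f(x₁) + 2f(x₂) + ... + f(xₙ)]

x_0 = 1.5000, f(x_0) = 0.223130, coefficient = 1
x_1 = 1.6875, f(x_1) = 0.184981, coefficient = 4
x_2 = 1.8750, f(x_2) = 0.153355, coefficient = 2
x_3 = 2.0625, f(x_3) = 0.127136, coefficient = 4
x_4 = 2.2500, f(x_4) = 0.105399, coefficient = 2
x_5 = 2.4375, f(x_5) = 0.087379, coefficient = 4
x_6 = 2.6250, f(x_6) = 0.072440, coefficient = 2
x_7 = 2.8125, f(x_7) = 0.060055, coefficient = 4
x_8 = 3.0000, f(x_8) = 0.049787, coefficient = 1

I ≈ (0.187500/3) × 2.773508 = 0.173344
Exact value: 0.173343
Error: 0.000001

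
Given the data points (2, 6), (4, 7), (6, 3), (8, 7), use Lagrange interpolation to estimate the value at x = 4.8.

Lagrange interpolation formula:
P(x) = Σ yᵢ × Lᵢ(x)
where Lᵢ(x) = Π_{j≠i} (x - xⱼ)/(xᵢ - xⱼ)

L_0(4.8) = (4.8 - 4)/(2 - 4) × (4.8 - 6)/(2 - 6) × (4.8 - 8)/(2 - 8) = -0.064000
L_1(4.8) = (4.8 - 2)/(4 - 2) × (4.8 - 6)/(4 - 6) × (4.8 - 8)/(4 - 8) = 0.672000
L_2(4.8) = (4.8 - 2)/(6 - 2) × (4.8 - 4)/(6 - 4) × (4.8 - 8)/(6 - 8) = 0.448000
L_3(4.8) = (4.8 - 2)/(8 - 2) × (4.8 - 4)/(8 - 4) × (4.8 - 6)/(8 - 6) = -0.056000

P(4.8) = 6×L_0(4.8) + 7×L_1(4.8) + 3×L_2(4.8) + 7×L_3(4.8)
P(4.8) = 5.272000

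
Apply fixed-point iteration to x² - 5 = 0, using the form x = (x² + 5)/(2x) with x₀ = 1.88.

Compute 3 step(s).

Equation: x² - 5 = 0
Fixed-point form: x = (x² + 5)/(2x)
x₀ = 1.88

x_1 = g(1.880000) = 2.269787
x_2 = g(2.269787) = 2.236318
x_3 = g(2.236318) = 2.236068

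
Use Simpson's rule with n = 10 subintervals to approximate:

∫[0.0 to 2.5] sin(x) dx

f(x) = sin(x)
a = 0.0, b = 2.5, n = 10
h = (b - a)/n = 0.250000

Simpson's rule: (h/3)[f(x₀) + 4f(x₁) + 2f(x₂) + ... + f(xₙ)]

x_0 = 0.0000, f(x_0) = 0.000000, coefficient = 1
x_1 = 0.2500, f(x_1) = 0.247404, coefficient = 4
x_2 = 0.5000, f(x_2) = 0.479426, coefficient = 2
x_3 = 0.7500, f(x_3) = 0.681639, coefficient = 4
x_4 = 1.0000, f(x_4) = 0.841471, coefficient = 2
x_5 = 1.2500, f(x_5) = 0.948985, coefficient = 4
x_6 = 1.5000, f(x_6) = 0.997495, coefficient = 2
x_7 = 1.7500, f(x_7) = 0.983986, coefficient = 4
x_8 = 2.0000, f(x_8) = 0.909297, coefficient = 2
x_9 = 2.2500, f(x_9) = 0.778073, coefficient = 4
x_10 = 2.5000, f(x_10) = 0.598472, coefficient = 1

I ≈ (0.250000/3) × 21.614196 = 1.801183
Exact value: 1.801144
Error: 0.000039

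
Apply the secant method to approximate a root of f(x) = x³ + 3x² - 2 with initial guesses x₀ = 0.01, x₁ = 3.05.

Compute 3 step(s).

f(x) = x³ + 3x² - 2
x₀ = 0.01, x₁ = 3.05

Secant formula: x_{n+1} = x_n - f(x_n)(x_n - x_{n-1})/(f(x_n) - f(x_{n-1}))

Iteration 1:
  f(0.010000) = -1.999699
  f(3.050000) = 54.280125
  x_2 = 3.050000 - 54.280125×(3.050000 - 0.010000)/(54.280125 - (-1.999699))
       = 0.118015
Iteration 2:
  f(3.050000) = 54.280125
  f(0.118015) = -1.956573
  x_3 = 0.118015 - (-1.956573)×(0.118015 - 3.050000)/(-1.956573 - 54.280125)
       = 0.220024
Iteration 3:
  f(0.118015) = -1.956573
  f(0.220024) = -1.844116
  x_4 = 0.220024 - (-1.844116)×(0.220024 - 0.118015)/(-1.844116 - (-1.956573))
       = 1.892809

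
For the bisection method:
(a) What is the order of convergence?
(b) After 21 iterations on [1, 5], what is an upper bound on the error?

(a) Bisection has linear (order 1) convergence; the error is halved each step.

(b) Error bound = (b-a)/2^n = (5 - 1)/2^{21}
    = 4/2^{21}

(a) 1 (linear); (b) error ≤ 1.91e-06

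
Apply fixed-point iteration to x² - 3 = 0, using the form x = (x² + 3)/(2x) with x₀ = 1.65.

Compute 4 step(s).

Equation: x² - 3 = 0
Fixed-point form: x = (x² + 3)/(2x)
x₀ = 1.65

x_1 = g(1.650000) = 1.734091
x_2 = g(1.734091) = 1.732052
x_3 = g(1.732052) = 1.732051
x_4 = g(1.732051) = 1.732051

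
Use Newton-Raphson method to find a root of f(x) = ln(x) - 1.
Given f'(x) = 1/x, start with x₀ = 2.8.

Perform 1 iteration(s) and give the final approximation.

f(x) = ln(x) - 1
f'(x) = 1/x
x₀ = 2.8

Newton-Raphson formula: x_{n+1} = x_n - f(x_n)/f'(x_n)

Iteration 1:
  f(2.800000) = 0.029619
  f'(2.800000) = 0.357143
  x_1 = 2.800000 - 0.029619/0.357143 = 2.717066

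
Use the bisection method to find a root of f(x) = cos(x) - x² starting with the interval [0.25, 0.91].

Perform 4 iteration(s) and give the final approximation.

f(x) = cos(x) - x²
Initial interval: [0.25, 0.91]

Iteration 1:
  c_1 = (0.250000 + 0.910000)/2 = 0.580000
  f(c_1) = f(0.580000) = 0.500063
  f(a) × f(c) ≥ 0, new interval: [0.580000, 0.910000]
Iteration 2:
  c_2 = (0.580000 + 0.910000)/2 = 0.745000
  f(c_2) = f(0.745000) = 0.180063
  f(a) × f(c) ≥ 0, new interval: [0.745000, 0.910000]
Iteration 3:
  c_3 = (0.745000 + 0.910000)/2 = 0.827500
  f(c_3) = f(0.827500) = -0.008038
  f(a) × f(c) < 0, new interval: [0.745000, 0.827500]
Iteration 4:
  c_4 = (0.745000 + 0.827500)/2 = 0.786250
  f(c_4) = f(0.786250) = 0.088315
  f(a) × f(c) ≥ 0, new interval: [0.786250, 0.827500]

After 4 iteration(s), the approximation is c_4 = 0.786250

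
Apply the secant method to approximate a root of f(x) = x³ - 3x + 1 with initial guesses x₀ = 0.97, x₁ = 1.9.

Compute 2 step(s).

f(x) = x³ - 3x + 1
x₀ = 0.97, x₁ = 1.9

Secant formula: x_{n+1} = x_n - f(x_n)(x_n - x_{n-1})/(f(x_n) - f(x_{n-1}))

Iteration 1:
  f(0.970000) = -0.997327
  f(1.900000) = 2.159000
  x_2 = 1.900000 - 2.159000×(1.900000 - 0.970000)/(2.159000 - (-0.997327))
       = 1.263859
Iteration 2:
  f(1.900000) = 2.159000
  f(1.263859) = -0.772766
  x_3 = 1.263859 - (-0.772766)×(1.263859 - 1.900000)/(-0.772766 - 2.159000)
       = 1.431535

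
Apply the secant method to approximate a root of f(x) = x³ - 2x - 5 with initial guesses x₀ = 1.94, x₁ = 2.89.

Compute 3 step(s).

f(x) = x³ - 2x - 5
x₀ = 1.94, x₁ = 2.89

Secant formula: x_{n+1} = x_n - f(x_n)(x_n - x_{n-1})/(f(x_n) - f(x_{n-1}))

Iteration 1:
  f(1.940000) = -1.578616
  f(2.890000) = 13.357569
  x_2 = 2.890000 - 13.357569×(2.890000 - 1.940000)/(13.357569 - (-1.578616))
       = 2.040406
Iteration 2:
  f(2.890000) = 13.357569
  f(2.040406) = -0.586076
  x_3 = 2.040406 - (-0.586076)×(2.040406 - 2.890000)/(-0.586076 - 13.357569)
       = 2.076116
Iteration 3:
  f(2.040406) = -0.586076
  f(2.076116) = -0.203636
  x_4 = 2.076116 - (-0.203636)×(2.076116 - 2.040406)/(-0.203636 - (-0.586076))
       = 2.095130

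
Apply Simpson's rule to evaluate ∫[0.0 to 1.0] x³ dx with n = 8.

f(x) = x³
a = 0.0, b = 1.0, n = 8
h = (b - a)/n = 0.125000

Simpson's rule: (h/3)[f(x₀) + 4f(x₁) + 2f(x₂) + ... + f(xₙ)]

x_0 = 0.0000, f(x_0) = 0.000000, coefficient = 1
x_1 = 0.1250, f(x_1) = 0.001953, coefficient = 4
x_2 = 0.2500, f(x_2) = 0.015625, coefficient = 2
x_3 = 0.3750, f(x_3) = 0.052734, coefficient = 4
x_4 = 0.5000, f(x_4) = 0.125000, coefficient = 2
x_5 = 0.6250, f(x_5) = 0.244141, coefficient = 4
x_6 = 0.7500, f(x_6) = 0.421875, coefficient = 2
x_7 = 0.8750, f(x_7) = 0.669922, coefficient = 4
x_8 = 1.0000, f(x_8) = 1.000000, coefficient = 1

I ≈ (0.125000/3) × 6.000000 = 0.250000
Exact value: 0.250000
Error: 0.000000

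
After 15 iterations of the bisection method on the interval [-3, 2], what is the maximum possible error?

Bisection error bound: |error| ≤ (b-a)/2^n
|error| ≤ (2 - (-3))/2^15 = 5/2^15
|error| ≤ 0.0001525879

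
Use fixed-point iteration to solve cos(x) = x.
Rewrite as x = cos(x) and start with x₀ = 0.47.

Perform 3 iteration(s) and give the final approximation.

Equation: cos(x) = x
Fixed-point form: x = cos(x)
x₀ = 0.47

x_1 = g(0.470000) = 0.891568
x_2 = g(0.891568) = 0.628193
x_3 = g(0.628193) = 0.809091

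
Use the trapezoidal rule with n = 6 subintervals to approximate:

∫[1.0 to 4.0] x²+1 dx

f(x) = x²+1
a = 1.0, b = 4.0, n = 6
h = (b - a)/n = 0.500000

Trapezoidal rule: (h/2)[f(x₀) + 2f(x₁) + 2f(x₂) + ... + f(xₙ)]

x_0 = 1.0000, f(x_0) = 2.000000, coefficient = 1
x_1 = 1.5000, f(x_1) = 3.250000, coefficient = 2
x_2 = 2.0000, f(x_2) = 5.000000, coefficient = 2
x_3 = 2.5000, f(x_3) = 7.250000, coefficient = 2
x_4 = 3.0000, f(x_4) = 10.000000, coefficient = 2
x_5 = 3.5000, f(x_5) = 13.250000, coefficient = 2
x_6 = 4.0000, f(x_6) = 17.000000, coefficient = 1

I ≈ (0.500000/2) × 96.500000 = 24.125000
Exact value: 24.000000
Error: 0.125000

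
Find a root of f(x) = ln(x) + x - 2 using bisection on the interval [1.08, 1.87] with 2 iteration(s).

f(x) = ln(x) + x - 2
Initial interval: [1.08, 1.87]

Iteration 1:
  c_1 = (1.080000 + 1.870000)/2 = 1.475000
  f(c_1) = f(1.475000) = -0.136342
  f(a) × f(c) ≥ 0, new interval: [1.475000, 1.870000]
Iteration 2:
  c_2 = (1.475000 + 1.870000)/2 = 1.672500
  f(c_2) = f(1.672500) = 0.186820
  f(a) × f(c) < 0, new interval: [1.475000, 1.672500]

After 2 iteration(s), the approximation is c_2 = 1.672500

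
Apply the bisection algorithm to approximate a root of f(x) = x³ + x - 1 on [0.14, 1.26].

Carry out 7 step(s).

f(x) = x³ + x - 1
Initial interval: [0.14, 1.26]

Iteration 1:
  c_1 = (0.140000 + 1.260000)/2 = 0.700000
  f(c_1) = f(0.700000) = 0.043000
  f(a) × f(c) < 0, new interval: [0.140000, 0.700000]
Iteration 2:
  c_2 = (0.140000 + 0.700000)/2 = 0.420000
  f(c_2) = f(0.420000) = -0.505912
  f(a) × f(c) ≥ 0, new interval: [0.420000, 0.700000]
Iteration 3:
  c_3 = (0.420000 + 0.700000)/2 = 0.560000
  f(c_3) = f(0.560000) = -0.264384
  f(a) × f(c) ≥ 0, new interval: [0.560000, 0.700000]
Iteration 4:
  c_4 = (0.560000 + 0.700000)/2 = 0.630000
  f(c_4) = f(0.630000) = -0.119953
  f(a) × f(c) ≥ 0, new interval: [0.630000, 0.700000]
Iteration 5:
  c_5 = (0.630000 + 0.700000)/2 = 0.665000
  f(c_5) = f(0.665000) = -0.040920
  f(a) × f(c) ≥ 0, new interval: [0.665000, 0.700000]
Iteration 6:
  c_6 = (0.665000 + 0.700000)/2 = 0.682500
  f(c_6) = f(0.682500) = 0.000413
  f(a) × f(c) < 0, new interval: [0.665000, 0.682500]
Iteration 7:
  c_7 = (0.665000 + 0.682500)/2 = 0.673750
  f(c_7) = f(0.673750) = -0.020409
  f(a) × f(c) ≥ 0, new interval: [0.673750, 0.682500]

After 7 iteration(s), the approximation is c_7 = 0.673750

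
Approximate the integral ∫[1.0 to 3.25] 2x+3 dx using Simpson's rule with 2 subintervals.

f(x) = 2x+3
a = 1.0, b = 3.25, n = 2
h = (b - a)/n = 1.125000

Simpson's rule: (h/3)[f(x₀) + 4f(x₁) + 2f(x₂) + ... + f(xₙ)]

x_0 = 1.0000, f(x_0) = 5.000000, coefficient = 1
x_1 = 2.1250, f(x_1) = 7.250000, coefficient = 4
x_2 = 3.2500, f(x_2) = 9.500000, coefficient = 1

I ≈ (1.125000/3) × 43.500000 = 16.312500
Exact value: 16.312500
Error: 0.000000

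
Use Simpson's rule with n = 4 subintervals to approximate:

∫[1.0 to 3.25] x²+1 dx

f(x) = x²+1
a = 1.0, b = 3.25, n = 4
h = (b - a)/n = 0.562500

Simpson's rule: (h/3)[f(x₀) + 4f(x₁) + 2f(x₂) + ... + f(xₙ)]

x_0 = 1.0000, f(x_0) = 2.000000, coefficient = 1
x_1 = 1.5625, f(x_1) = 3.441406, coefficient = 4
x_2 = 2.1250, f(x_2) = 5.515625, coefficient = 2
x_3 = 2.6875, f(x_3) = 8.222656, coefficient = 4
x_4 = 3.2500, f(x_4) = 11.562500, coefficient = 1

I ≈ (0.562500/3) × 71.250000 = 13.359375
Exact value: 13.359375
Error: 0.000000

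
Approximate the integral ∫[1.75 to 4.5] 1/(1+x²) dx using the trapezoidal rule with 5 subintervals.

f(x) = 1/(1+x²)
a = 1.75, b = 4.5, n = 5
h = (b - a)/n = 0.550000

Trapezoidal rule: (h/2)[f(x₀) + 2f(x₁) + 2f(x₂) + ... + f(xₙ)]

x_0 = 1.7500, f(x_0) = 0.246154, coefficient = 1
x_1 = 2.3000, f(x_1) = 0.158983, coefficient = 2
x_2 = 2.8500, f(x_2) = 0.109619, coefficient = 2
x_3 = 3.4000, f(x_3) = 0.079618, coefficient = 2
x_4 = 3.9500, f(x_4) = 0.060232, coefficient = 2
x_5 = 4.5000, f(x_5) = 0.047059, coefficient = 1

I ≈ (0.550000/2) × 1.110115 = 0.305282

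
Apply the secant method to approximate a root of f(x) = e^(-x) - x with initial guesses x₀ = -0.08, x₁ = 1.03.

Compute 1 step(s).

f(x) = e^(-x) - x
x₀ = -0.08, x₁ = 1.03

Secant formula: x_{n+1} = x_n - f(x_n)(x_n - x_{n-1})/(f(x_n) - f(x_{n-1}))

Iteration 1:
  f(-0.080000) = 1.163287
  f(1.030000) = -0.672993
  x_2 = 1.030000 - (-0.672993)×(1.030000 - (-0.080000))/(-0.672993 - 1.163287)
       = 0.623187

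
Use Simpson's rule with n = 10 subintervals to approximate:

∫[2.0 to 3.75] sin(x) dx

f(x) = sin(x)
a = 2.0, b = 3.75, n = 10
h = (b - a)/n = 0.175000

Simpson's rule: (h/3)[f(x₀) + 4f(x₁) + 2f(x₂) + ... + f(xₙ)]

x_0 = 2.0000, f(x_0) = 0.909297, coefficient = 1
x_1 = 2.1750, f(x_1) = 0.822955, coefficient = 4
x_2 = 2.3500, f(x_2) = 0.711473, coefficient = 2
x_3 = 2.5250, f(x_3) = 0.578259, coefficient = 4
x_4 = 2.7000, f(x_4) = 0.427380, coefficient = 2
x_5 = 2.8750, f(x_5) = 0.263446, coefficient = 4
x_6 = 3.0500, f(x_6) = 0.091465, coefficient = 2
x_7 = 3.2250, f(x_7) = -0.083311, coefficient = 4
x_8 = 3.4000, f(x_8) = -0.255541, coefficient = 2
x_9 = 3.5750, f(x_9) = -0.419966, coefficient = 4
x_10 = 3.7500, f(x_10) = -0.571561, coefficient = 1

I ≈ (0.175000/3) × 6.932822 = 0.404415
Exact value: 0.404413
Error: 0.000002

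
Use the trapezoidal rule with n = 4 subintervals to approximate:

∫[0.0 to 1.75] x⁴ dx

f(x) = x⁴
a = 0.0, b = 1.75, n = 4
h = (b - a)/n = 0.437500

Trapezoidal rule: (h/2)[f(x₀) + 2f(x₁) + 2f(x₂) + ... + f(xₙ)]

x_0 = 0.0000, f(x_0) = 0.000000, coefficient = 1
x_1 = 0.4375, f(x_1) = 0.036636, coefficient = 2
x_2 = 0.8750, f(x_2) = 0.586182, coefficient = 2
x_3 = 1.3125, f(x_3) = 2.967545, coefficient = 2
x_4 = 1.7500, f(x_4) = 9.378906, coefficient = 1

I ≈ (0.437500/2) × 16.559631 = 3.622419
Exact value: 3.282617
Error: 0.339802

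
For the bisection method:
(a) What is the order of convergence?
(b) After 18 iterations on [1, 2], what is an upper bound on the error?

(a) Bisection has linear (order 1) convergence; the error is halved each step.

(b) Error bound = (b-a)/2^n = (2 - 1)/2^{18}
    = 1/2^{18}

(a) 1 (linear); (b) error ≤ 3.81e-06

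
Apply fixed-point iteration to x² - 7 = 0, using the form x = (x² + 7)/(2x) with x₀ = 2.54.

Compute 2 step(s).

Equation: x² - 7 = 0
Fixed-point form: x = (x² + 7)/(2x)
x₀ = 2.54

x_1 = g(2.540000) = 2.647953
x_2 = g(2.647953) = 2.645752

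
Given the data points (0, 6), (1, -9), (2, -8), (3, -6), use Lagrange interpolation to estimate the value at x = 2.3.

Lagrange interpolation formula:
P(x) = Σ yᵢ × Lᵢ(x)
where Lᵢ(x) = Π_{j≠i} (x - xⱼ)/(xᵢ - xⱼ)

L_0(2.3) = (2.3 - 1)/(0 - 1) × (2.3 - 2)/(0 - 2) × (2.3 - 3)/(0 - 3) = 0.045500
L_1(2.3) = (2.3 - 0)/(1 - 0) × (2.3 - 2)/(1 - 2) × (2.3 - 3)/(1 - 3) = -0.241500
L_2(2.3) = (2.3 - 0)/(2 - 0) × (2.3 - 1)/(2 - 1) × (2.3 - 3)/(2 - 3) = 1.046500
L_3(2.3) = (2.3 - 0)/(3 - 0) × (2.3 - 1)/(3 - 1) × (2.3 - 2)/(3 - 2) = 0.149500

P(2.3) = 6×L_0(2.3) + (-9)×L_1(2.3) + (-8)×L_2(2.3) + (-6)×L_3(2.3)
P(2.3) = -6.822500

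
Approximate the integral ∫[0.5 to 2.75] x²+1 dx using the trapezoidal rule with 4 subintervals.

f(x) = x²+1
a = 0.5, b = 2.75, n = 4
h = (b - a)/n = 0.562500

Trapezoidal rule: (h/2)[f(x₀) + 2f(x₁) + 2f(x₂) + ... + f(xₙ)]

x_0 = 0.5000, f(x_0) = 1.250000, coefficient = 1
x_1 = 1.0625, f(x_1) = 2.128906, coefficient = 2
x_2 = 1.6250, f(x_2) = 3.640625, coefficient = 2
x_3 = 2.1875, f(x_3) = 5.785156, coefficient = 2
x_4 = 2.7500, f(x_4) = 8.562500, coefficient = 1

I ≈ (0.562500/2) × 32.921875 = 9.259277
Exact value: 9.140625
Error: 0.118652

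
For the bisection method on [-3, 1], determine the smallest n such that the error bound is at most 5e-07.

We need (b-a)/2^n ≤ 5e-07
(1 - (-3))/2^n ≤ 5e-07
4/2^n ≤ 5e-07
2^n ≥ 8000000
n ≥ log₂(8000000) = 22.93
n ≥ 23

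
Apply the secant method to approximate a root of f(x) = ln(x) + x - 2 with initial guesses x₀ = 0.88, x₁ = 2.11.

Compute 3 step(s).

f(x) = ln(x) + x - 2
x₀ = 0.88, x₁ = 2.11

Secant formula: x_{n+1} = x_n - f(x_n)(x_n - x_{n-1})/(f(x_n) - f(x_{n-1}))

Iteration 1:
  f(0.880000) = -1.247833
  f(2.110000) = 0.856688
  x_2 = 2.110000 - 0.856688×(2.110000 - 0.880000)/(0.856688 - (-1.247833))
       = 1.609304
Iteration 2:
  f(2.110000) = 0.856688
  f(1.609304) = 0.085105
  x_3 = 1.609304 - 0.085105×(1.609304 - 2.110000)/(0.085105 - 0.856688)
       = 1.554077
Iteration 3:
  f(1.609304) = 0.085105
  f(1.554077) = -0.005041
  x_4 = 1.554077 - (-0.005041)×(1.554077 - 1.609304)/(-0.005041 - 0.085105)
       = 1.557165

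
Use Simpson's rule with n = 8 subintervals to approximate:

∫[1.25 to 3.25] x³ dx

f(x) = x³
a = 1.25, b = 3.25, n = 8
h = (b - a)/n = 0.250000

Simpson's rule: (h/3)[f(x₀) + 4f(x₁) + 2f(x₂) + ... + f(xₙ)]

x_0 = 1.2500, f(x_0) = 1.953125, coefficient = 1
x_1 = 1.5000, f(x_1) = 3.375000, coefficient = 4
x_2 = 1.7500, f(x_2) = 5.359375, coefficient = 2
x_3 = 2.0000, f(x_3) = 8.000000, coefficient = 4
x_4 = 2.2500, f(x_4) = 11.390625, coefficient = 2
x_5 = 2.5000, f(x_5) = 15.625000, coefficient = 4
x_6 = 2.7500, f(x_6) = 20.796875, coefficient = 2
x_7 = 3.0000, f(x_7) = 27.000000, coefficient = 4
x_8 = 3.2500, f(x_8) = 34.328125, coefficient = 1

I ≈ (0.250000/3) × 327.375000 = 27.281250
Exact value: 27.281250
Error: 0.000000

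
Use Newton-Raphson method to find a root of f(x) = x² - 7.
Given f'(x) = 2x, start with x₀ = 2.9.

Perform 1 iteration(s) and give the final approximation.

f(x) = x² - 7
f'(x) = 2x
x₀ = 2.9

Newton-Raphson formula: x_{n+1} = x_n - f(x_n)/f'(x_n)

Iteration 1:
  f(2.900000) = 1.410000
  f'(2.900000) = 5.800000
  x_1 = 2.900000 - 1.410000/5.800000 = 2.656897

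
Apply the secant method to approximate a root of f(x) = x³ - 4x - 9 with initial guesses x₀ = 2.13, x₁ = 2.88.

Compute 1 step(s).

f(x) = x³ - 4x - 9
x₀ = 2.13, x₁ = 2.88

Secant formula: x_{n+1} = x_n - f(x_n)(x_n - x_{n-1})/(f(x_n) - f(x_{n-1}))

Iteration 1:
  f(2.130000) = -7.856403
  f(2.880000) = 3.367872
  x_2 = 2.880000 - 3.367872×(2.880000 - 2.130000)/(3.367872 - (-7.856403))
       = 2.654961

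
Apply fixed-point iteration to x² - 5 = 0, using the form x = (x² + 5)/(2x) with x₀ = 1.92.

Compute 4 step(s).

Equation: x² - 5 = 0
Fixed-point form: x = (x² + 5)/(2x)
x₀ = 1.92

x_1 = g(1.920000) = 2.262083
x_2 = g(2.262083) = 2.236218
x_3 = g(2.236218) = 2.236068
x_4 = g(2.236068) = 2.236068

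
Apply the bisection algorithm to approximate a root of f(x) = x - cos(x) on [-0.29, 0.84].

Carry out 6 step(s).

f(x) = x - cos(x)
Initial interval: [-0.29, 0.84]

Iteration 1:
  c_1 = (-0.290000 + 0.840000)/2 = 0.275000
  f(c_1) = f(0.275000) = -0.687425
  f(a) × f(c) ≥ 0, new interval: [0.275000, 0.840000]
Iteration 2:
  c_2 = (0.275000 + 0.840000)/2 = 0.557500
  f(c_2) = f(0.557500) = -0.291080
  f(a) × f(c) ≥ 0, new interval: [0.557500, 0.840000]
Iteration 3:
  c_3 = (0.557500 + 0.840000)/2 = 0.698750
  f(c_3) = f(0.698750) = -0.066897
  f(a) × f(c) ≥ 0, new interval: [0.698750, 0.840000]
Iteration 4:
  c_4 = (0.698750 + 0.840000)/2 = 0.769375
  f(c_4) = f(0.769375) = 0.051029
  f(a) × f(c) < 0, new interval: [0.698750, 0.769375]
Iteration 5:
  c_5 = (0.698750 + 0.769375)/2 = 0.734062
  f(c_5) = f(0.734062) = -0.008397
  f(a) × f(c) ≥ 0, new interval: [0.734062, 0.769375]
Iteration 6:
  c_6 = (0.734062 + 0.769375)/2 = 0.751719
  f(c_6) = f(0.751719) = 0.021203
  f(a) × f(c) < 0, new interval: [0.734062, 0.751719]

After 6 iteration(s), the approximation is c_6 = 0.751719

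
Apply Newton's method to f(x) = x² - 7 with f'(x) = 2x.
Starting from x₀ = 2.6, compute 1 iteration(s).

f(x) = x² - 7
f'(x) = 2x
x₀ = 2.6

Newton-Raphson formula: x_{n+1} = x_n - f(x_n)/f'(x_n)

Iteration 1:
  f(2.600000) = -0.240000
  f'(2.600000) = 5.200000
  x_1 = 2.600000 - (-0.240000)/5.200000 = 2.646154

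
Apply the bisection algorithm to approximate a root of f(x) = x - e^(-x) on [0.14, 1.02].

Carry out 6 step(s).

f(x) = x - e^(-x)
Initial interval: [0.14, 1.02]

Iteration 1:
  c_1 = (0.140000 + 1.020000)/2 = 0.580000
  f(c_1) = f(0.580000) = 0.020102
  f(a) × f(c) < 0, new interval: [0.140000, 0.580000]
Iteration 2:
  c_2 = (0.140000 + 0.580000)/2 = 0.360000
  f(c_2) = f(0.360000) = -0.337676
  f(a) × f(c) ≥ 0, new interval: [0.360000, 0.580000]
Iteration 3:
  c_3 = (0.360000 + 0.580000)/2 = 0.470000
  f(c_3) = f(0.470000) = -0.155002
  f(a) × f(c) ≥ 0, new interval: [0.470000, 0.580000]
Iteration 4:
  c_4 = (0.470000 + 0.580000)/2 = 0.525000
  f(c_4) = f(0.525000) = -0.066555
  f(a) × f(c) ≥ 0, new interval: [0.525000, 0.580000]
Iteration 5:
  c_5 = (0.525000 + 0.580000)/2 = 0.552500
  f(c_5) = f(0.552500) = -0.023009
  f(a) × f(c) ≥ 0, new interval: [0.552500, 0.580000]
Iteration 6:
  c_6 = (0.552500 + 0.580000)/2 = 0.566250
  f(c_6) = f(0.566250) = -0.001400
  f(a) × f(c) ≥ 0, new interval: [0.566250, 0.580000]

After 6 iteration(s), the approximation is c_6 = 0.566250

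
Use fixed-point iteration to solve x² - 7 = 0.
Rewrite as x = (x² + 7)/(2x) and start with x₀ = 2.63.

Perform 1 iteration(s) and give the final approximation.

Equation: x² - 7 = 0
Fixed-point form: x = (x² + 7)/(2x)
x₀ = 2.63

x_1 = g(2.630000) = 2.645798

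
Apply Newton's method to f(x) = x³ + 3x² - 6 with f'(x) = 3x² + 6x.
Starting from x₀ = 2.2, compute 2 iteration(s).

f(x) = x³ + 3x² - 6
f'(x) = 3x² + 6x
x₀ = 2.2

Newton-Raphson formula: x_{n+1} = x_n - f(x_n)/f'(x_n)

Iteration 1:
  f(2.200000) = 19.168000
  f'(2.200000) = 27.720000
  x_1 = 2.200000 - 19.168000/27.720000 = 1.508514
Iteration 2:
  f(1.508514) = 4.259635
  f'(1.508514) = 15.877923
  x_2 = 1.508514 - 4.259635/15.877923 = 1.240240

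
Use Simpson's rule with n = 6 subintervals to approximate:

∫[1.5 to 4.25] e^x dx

f(x) = e^x
a = 1.5, b = 4.25, n = 6
h = (b - a)/n = 0.458333

Simpson's rule: (h/3)[f(x₀) + 4f(x₁) + 2f(x₂) + ... + f(xₙ)]

x_0 = 1.5000, f(x_0) = 4.481689, coefficient = 1
x_1 = 1.9583, f(x_1) = 7.087505, coefficient = 4
x_2 = 2.4167, f(x_2) = 11.208436, coefficient = 2
x_3 = 2.8750, f(x_3) = 17.725424, coefficient = 4
x_4 = 3.3333, f(x_4) = 28.031625, coefficient = 2
x_5 = 3.7917, f(x_5) = 44.330222, coefficient = 4
x_6 = 4.2500, f(x_6) = 70.105412, coefficient = 1

I ≈ (0.458333/3) × 429.639827 = 65.639418
Exact value: 65.623723
Error: 0.015695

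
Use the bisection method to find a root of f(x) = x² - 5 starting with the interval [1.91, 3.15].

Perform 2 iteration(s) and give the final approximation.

f(x) = x² - 5
Initial interval: [1.91, 3.15]

Iteration 1:
  c_1 = (1.910000 + 3.150000)/2 = 2.530000
  f(c_1) = f(2.530000) = 1.400900
  f(a) × f(c) < 0, new interval: [1.910000, 2.530000]
Iteration 2:
  c_2 = (1.910000 + 2.530000)/2 = 2.220000
  f(c_2) = f(2.220000) = -0.071600
  f(a) × f(c) ≥ 0, new interval: [2.220000, 2.530000]

After 2 iteration(s), the approximation is c_2 = 2.220000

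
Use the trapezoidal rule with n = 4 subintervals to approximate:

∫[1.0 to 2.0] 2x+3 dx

f(x) = 2x+3
a = 1.0, b = 2.0, n = 4
h = (b - a)/n = 0.250000

Trapezoidal rule: (h/2)[f(x₀) + 2f(x₁) + 2f(x₂) + ... + f(xₙ)]

x_0 = 1.0000, f(x_0) = 5.000000, coefficient = 1
x_1 = 1.2500, f(x_1) = 5.500000, coefficient = 2
x_2 = 1.5000, f(x_2) = 6.000000, coefficient = 2
x_3 = 1.7500, f(x_3) = 6.500000, coefficient = 2
x_4 = 2.0000, f(x_4) = 7.000000, coefficient = 1

I ≈ (0.250000/2) × 48.000000 = 6.000000
Exact value: 6.000000
Error: 0.000000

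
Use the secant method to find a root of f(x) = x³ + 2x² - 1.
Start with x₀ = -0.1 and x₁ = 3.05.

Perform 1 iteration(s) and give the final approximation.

f(x) = x³ + 2x² - 1
x₀ = -0.1, x₁ = 3.05

Secant formula: x_{n+1} = x_n - f(x_n)(x_n - x_{n-1})/(f(x_n) - f(x_{n-1}))

Iteration 1:
  f(-0.100000) = -0.981000
  f(3.050000) = 45.977625
  x_2 = 3.050000 - 45.977625×(3.050000 - (-0.100000))/(45.977625 - (-0.981000))
       = -0.034194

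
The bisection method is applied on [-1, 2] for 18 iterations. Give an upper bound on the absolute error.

Bisection error bound: |error| ≤ (b-a)/2^n
|error| ≤ (2 - (-1))/2^18 = 3/2^18
|error| ≤ 0.0000114441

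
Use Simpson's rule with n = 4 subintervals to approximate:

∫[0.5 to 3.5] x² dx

f(x) = x²
a = 0.5, b = 3.5, n = 4
h = (b - a)/n = 0.750000

Simpson's rule: (h/3)[f(x₀) + 4f(x₁) + 2f(x₂) + ... + f(xₙ)]

x_0 = 0.5000, f(x_0) = 0.250000, coefficient = 1
x_1 = 1.2500, f(x_1) = 1.562500, coefficient = 4
x_2 = 2.0000, f(x_2) = 4.000000, coefficient = 2
x_3 = 2.7500, f(x_3) = 7.562500, coefficient = 4
x_4 = 3.5000, f(x_4) = 12.250000, coefficient = 1

I ≈ (0.750000/3) × 57.000000 = 14.250000
Exact value: 14.250000
Error: 0.000000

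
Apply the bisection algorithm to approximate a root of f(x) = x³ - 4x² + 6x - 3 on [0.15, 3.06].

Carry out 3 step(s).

f(x) = x³ - 4x² + 6x - 3
Initial interval: [0.15, 3.06]

Iteration 1:
  c_1 = (0.150000 + 3.060000)/2 = 1.605000
  f(c_1) = f(1.605000) = 0.460420
  f(a) × f(c) < 0, new interval: [0.150000, 1.605000]
Iteration 2:
  c_2 = (0.150000 + 1.605000)/2 = 0.877500
  f(c_2) = f(0.877500) = -0.139345
  f(a) × f(c) ≥ 0, new interval: [0.877500, 1.605000]
Iteration 3:
  c_3 = (0.877500 + 1.605000)/2 = 1.241250
  f(c_3) = f(1.241250) = 0.197090
  f(a) × f(c) < 0, new interval: [0.877500, 1.241250]

After 3 iteration(s), the approximation is c_3 = 1.241250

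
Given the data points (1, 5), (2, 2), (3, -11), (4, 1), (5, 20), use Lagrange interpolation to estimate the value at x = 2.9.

Lagrange interpolation formula:
P(x) = Σ yᵢ × Lᵢ(x)
where Lᵢ(x) = Π_{j≠i} (x - xⱼ)/(xᵢ - xⱼ)

L_0(2.9) = (2.9 - 2)/(1 - 2) × (2.9 - 3)/(1 - 3) × (2.9 - 4)/(1 - 4) × (2.9 - 5)/(1 - 5) = -0.008663
L_1(2.9) = (2.9 - 1)/(2 - 1) × (2.9 - 3)/(2 - 3) × (2.9 - 4)/(2 - 4) × (2.9 - 5)/(2 - 5) = 0.073150
L_2(2.9) = (2.9 - 1)/(3 - 1) × (2.9 - 2)/(3 - 2) × (2.9 - 4)/(3 - 4) × (2.9 - 5)/(3 - 5) = 0.987525
L_3(2.9) = (2.9 - 1)/(4 - 1) × (2.9 - 2)/(4 - 2) × (2.9 - 3)/(4 - 3) × (2.9 - 5)/(4 - 5) = -0.059850
L_4(2.9) = (2.9 - 1)/(5 - 1) × (2.9 - 2)/(5 - 2) × (2.9 - 3)/(5 - 3) × (2.9 - 4)/(5 - 4) = 0.007838

P(2.9) = 5×L_0(2.9) + 2×L_1(2.9) + (-11)×L_2(2.9) + 1×L_3(2.9) + 20×L_4(2.9)
P(2.9) = -10.662888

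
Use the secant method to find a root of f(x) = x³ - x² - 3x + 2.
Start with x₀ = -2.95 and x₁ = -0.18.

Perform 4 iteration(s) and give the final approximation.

f(x) = x³ - x² - 3x + 2
x₀ = -2.95, x₁ = -0.18

Secant formula: x_{n+1} = x_n - f(x_n)(x_n - x_{n-1})/(f(x_n) - f(x_{n-1}))

Iteration 1:
  f(-2.950000) = -23.524875
  f(-0.180000) = 2.501768
  x_2 = -0.180000 - 2.501768×(-0.180000 - (-2.950000))/(2.501768 - (-23.524875))
       = -0.446262
Iteration 2:
  f(-0.180000) = 2.501768
  f(-0.446262) = 3.050763
  x_3 = -0.446262 - 3.050763×(-0.446262 - (-0.180000))/(3.050763 - 2.501768)
       = 1.033354
Iteration 3:
  f(-0.446262) = 3.050763
  f(1.033354) = -1.064446
  x_4 = 1.033354 - (-1.064446)×(1.033354 - (-0.446262))/(-1.064446 - 3.050763)
       = 0.650634
Iteration 4:
  f(1.033354) = -1.064446
  f(0.650634) = -0.099798
  x_5 = 0.650634 - (-0.099798)×(0.650634 - 1.033354)/(-0.099798 - (-1.064446))
       = 0.611040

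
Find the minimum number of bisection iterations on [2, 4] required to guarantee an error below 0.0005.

We need (b-a)/2^n ≤ 0.0005
(4 - 2)/2^n ≤ 0.0005
2/2^n ≤ 0.0005
2^n ≥ 4000
n ≥ log₂(4000) = 11.97
n ≥ 12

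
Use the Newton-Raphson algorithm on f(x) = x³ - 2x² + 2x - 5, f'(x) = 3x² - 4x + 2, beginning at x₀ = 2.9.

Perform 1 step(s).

f(x) = x³ - 2x² + 2x - 5
f'(x) = 3x² - 4x + 2
x₀ = 2.9

Newton-Raphson formula: x_{n+1} = x_n - f(x_n)/f'(x_n)

Iteration 1:
  f(2.900000) = 8.369000
  f'(2.900000) = 15.630000
  x_1 = 2.900000 - 8.369000/15.630000 = 2.364555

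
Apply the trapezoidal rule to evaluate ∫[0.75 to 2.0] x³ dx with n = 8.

f(x) = x³
a = 0.75, b = 2.0, n = 8
h = (b - a)/n = 0.156250

Trapezoidal rule: (h/2)[f(x₀) + 2f(x₁) + 2f(x₂) + ... + f(xₙ)]

x_0 = 0.7500, f(x_0) = 0.421875, coefficient = 1
x_1 = 0.9062, f(x_1) = 0.744293, coefficient = 2
x_2 = 1.0625, f(x_2) = 1.199463, coefficient = 2
x_3 = 1.2188, f(x_3) = 1.810272, coefficient = 2
x_4 = 1.3750, f(x_4) = 2.599609, coefficient = 2
x_5 = 1.5312, f(x_5) = 3.590363, coefficient = 2
x_6 = 1.6875, f(x_6) = 4.805420, coefficient = 2
x_7 = 1.8438, f(x_7) = 6.267670, coefficient = 2
x_8 = 2.0000, f(x_8) = 8.000000, coefficient = 1

I ≈ (0.156250/2) × 50.456055 = 3.941879
Exact value: 3.920898
Error: 0.020981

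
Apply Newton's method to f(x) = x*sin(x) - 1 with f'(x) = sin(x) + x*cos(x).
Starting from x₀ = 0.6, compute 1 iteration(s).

f(x) = x*sin(x) - 1
f'(x) = sin(x) + x*cos(x)
x₀ = 0.6

Newton-Raphson formula: x_{n+1} = x_n - f(x_n)/f'(x_n)

Iteration 1:
  f(0.600000) = -0.661215
  f'(0.600000) = 1.059844
  x_1 = 0.600000 - (-0.661215)/1.059844 = 1.223879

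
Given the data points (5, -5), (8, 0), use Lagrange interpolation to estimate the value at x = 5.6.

Lagrange interpolation formula:
P(x) = Σ yᵢ × Lᵢ(x)
where Lᵢ(x) = Π_{j≠i} (x - xⱼ)/(xᵢ - xⱼ)

L_0(5.6) = (5.6 - 8)/(5 - 8) = 0.800000
L_1(5.6) = (5.6 - 5)/(8 - 5) = 0.200000

P(5.6) = (-5)×L_0(5.6) + 0×L_1(5.6)
P(5.6) = -4.000000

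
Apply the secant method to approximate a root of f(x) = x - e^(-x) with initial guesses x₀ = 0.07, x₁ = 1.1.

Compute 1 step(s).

f(x) = x - e^(-x)
x₀ = 0.07, x₁ = 1.1

Secant formula: x_{n+1} = x_n - f(x_n)(x_n - x_{n-1})/(f(x_n) - f(x_{n-1}))

Iteration 1:
  f(0.070000) = -0.862394
  f(1.100000) = 0.767129
  x_2 = 1.100000 - 0.767129×(1.100000 - 0.070000)/(0.767129 - (-0.862394))
       = 0.615108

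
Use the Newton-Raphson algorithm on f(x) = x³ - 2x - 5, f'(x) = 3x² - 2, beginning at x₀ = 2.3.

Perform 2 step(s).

f(x) = x³ - 2x - 5
f'(x) = 3x² - 2
x₀ = 2.3

Newton-Raphson formula: x_{n+1} = x_n - f(x_n)/f'(x_n)

Iteration 1:
  f(2.300000) = 2.567000
  f'(2.300000) = 13.870000
  x_1 = 2.300000 - 2.567000/13.870000 = 2.114924
Iteration 2:
  f(2.114924) = 0.230006
  f'(2.114924) = 11.418714
  x_2 = 2.114924 - 0.230006/11.418714 = 2.094781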